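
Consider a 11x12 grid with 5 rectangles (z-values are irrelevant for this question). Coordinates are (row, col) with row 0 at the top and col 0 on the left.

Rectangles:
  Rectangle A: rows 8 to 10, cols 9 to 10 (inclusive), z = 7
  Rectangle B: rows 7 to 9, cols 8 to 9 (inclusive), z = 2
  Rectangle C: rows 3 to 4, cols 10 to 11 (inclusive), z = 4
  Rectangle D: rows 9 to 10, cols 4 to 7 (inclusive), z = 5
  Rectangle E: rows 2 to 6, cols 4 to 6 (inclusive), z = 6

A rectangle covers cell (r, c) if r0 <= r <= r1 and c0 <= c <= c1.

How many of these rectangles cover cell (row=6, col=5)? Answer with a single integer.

Answer: 1

Derivation:
Check cell (6,5):
  A: rows 8-10 cols 9-10 -> outside (row miss)
  B: rows 7-9 cols 8-9 -> outside (row miss)
  C: rows 3-4 cols 10-11 -> outside (row miss)
  D: rows 9-10 cols 4-7 -> outside (row miss)
  E: rows 2-6 cols 4-6 -> covers
Count covering = 1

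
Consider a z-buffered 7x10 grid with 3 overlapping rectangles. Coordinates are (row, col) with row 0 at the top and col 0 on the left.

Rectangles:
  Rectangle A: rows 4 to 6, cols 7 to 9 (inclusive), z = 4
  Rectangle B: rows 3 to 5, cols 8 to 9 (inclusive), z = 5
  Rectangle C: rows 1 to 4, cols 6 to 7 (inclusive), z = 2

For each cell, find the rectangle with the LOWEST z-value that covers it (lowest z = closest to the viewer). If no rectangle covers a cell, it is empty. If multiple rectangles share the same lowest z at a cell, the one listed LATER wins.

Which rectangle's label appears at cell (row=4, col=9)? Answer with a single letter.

Check cell (4,9):
  A: rows 4-6 cols 7-9 z=4 -> covers; best now A (z=4)
  B: rows 3-5 cols 8-9 z=5 -> covers; best now A (z=4)
  C: rows 1-4 cols 6-7 -> outside (col miss)
Winner: A at z=4

Answer: A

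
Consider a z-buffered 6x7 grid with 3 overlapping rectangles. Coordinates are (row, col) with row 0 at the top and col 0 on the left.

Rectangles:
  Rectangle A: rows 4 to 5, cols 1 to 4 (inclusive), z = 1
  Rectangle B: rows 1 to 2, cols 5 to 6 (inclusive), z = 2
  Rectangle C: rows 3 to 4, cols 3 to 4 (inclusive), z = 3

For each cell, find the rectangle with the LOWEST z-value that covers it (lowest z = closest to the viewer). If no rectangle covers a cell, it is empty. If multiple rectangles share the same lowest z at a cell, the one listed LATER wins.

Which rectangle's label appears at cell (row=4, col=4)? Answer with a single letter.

Answer: A

Derivation:
Check cell (4,4):
  A: rows 4-5 cols 1-4 z=1 -> covers; best now A (z=1)
  B: rows 1-2 cols 5-6 -> outside (row miss)
  C: rows 3-4 cols 3-4 z=3 -> covers; best now A (z=1)
Winner: A at z=1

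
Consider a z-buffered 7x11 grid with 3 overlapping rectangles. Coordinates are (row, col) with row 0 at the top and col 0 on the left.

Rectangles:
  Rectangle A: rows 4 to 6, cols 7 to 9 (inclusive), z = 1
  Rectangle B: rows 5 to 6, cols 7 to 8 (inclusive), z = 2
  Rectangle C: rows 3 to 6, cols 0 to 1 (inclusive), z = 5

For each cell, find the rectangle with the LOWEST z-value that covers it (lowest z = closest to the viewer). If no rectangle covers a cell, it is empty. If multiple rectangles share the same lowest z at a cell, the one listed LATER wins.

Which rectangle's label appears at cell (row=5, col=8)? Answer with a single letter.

Answer: A

Derivation:
Check cell (5,8):
  A: rows 4-6 cols 7-9 z=1 -> covers; best now A (z=1)
  B: rows 5-6 cols 7-8 z=2 -> covers; best now A (z=1)
  C: rows 3-6 cols 0-1 -> outside (col miss)
Winner: A at z=1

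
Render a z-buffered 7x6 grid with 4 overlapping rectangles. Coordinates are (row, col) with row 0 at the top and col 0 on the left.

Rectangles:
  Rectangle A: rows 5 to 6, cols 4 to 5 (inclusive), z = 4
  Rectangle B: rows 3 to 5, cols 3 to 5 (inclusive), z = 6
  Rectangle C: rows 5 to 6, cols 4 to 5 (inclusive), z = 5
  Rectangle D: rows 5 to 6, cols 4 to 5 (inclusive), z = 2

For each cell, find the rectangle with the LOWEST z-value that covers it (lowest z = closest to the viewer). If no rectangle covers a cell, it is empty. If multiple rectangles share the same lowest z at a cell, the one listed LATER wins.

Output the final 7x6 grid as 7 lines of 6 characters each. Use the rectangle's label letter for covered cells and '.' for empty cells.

......
......
......
...BBB
...BBB
...BDD
....DD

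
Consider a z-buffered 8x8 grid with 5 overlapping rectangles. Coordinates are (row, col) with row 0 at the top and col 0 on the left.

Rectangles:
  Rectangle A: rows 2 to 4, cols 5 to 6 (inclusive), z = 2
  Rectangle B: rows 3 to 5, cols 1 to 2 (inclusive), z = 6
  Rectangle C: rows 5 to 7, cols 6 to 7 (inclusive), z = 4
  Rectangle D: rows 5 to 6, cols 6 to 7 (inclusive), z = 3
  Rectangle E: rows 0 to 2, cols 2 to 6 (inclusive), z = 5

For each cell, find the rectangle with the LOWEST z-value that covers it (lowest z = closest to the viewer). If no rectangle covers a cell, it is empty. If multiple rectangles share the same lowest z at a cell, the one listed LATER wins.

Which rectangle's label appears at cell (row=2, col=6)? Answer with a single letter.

Answer: A

Derivation:
Check cell (2,6):
  A: rows 2-4 cols 5-6 z=2 -> covers; best now A (z=2)
  B: rows 3-5 cols 1-2 -> outside (row miss)
  C: rows 5-7 cols 6-7 -> outside (row miss)
  D: rows 5-6 cols 6-7 -> outside (row miss)
  E: rows 0-2 cols 2-6 z=5 -> covers; best now A (z=2)
Winner: A at z=2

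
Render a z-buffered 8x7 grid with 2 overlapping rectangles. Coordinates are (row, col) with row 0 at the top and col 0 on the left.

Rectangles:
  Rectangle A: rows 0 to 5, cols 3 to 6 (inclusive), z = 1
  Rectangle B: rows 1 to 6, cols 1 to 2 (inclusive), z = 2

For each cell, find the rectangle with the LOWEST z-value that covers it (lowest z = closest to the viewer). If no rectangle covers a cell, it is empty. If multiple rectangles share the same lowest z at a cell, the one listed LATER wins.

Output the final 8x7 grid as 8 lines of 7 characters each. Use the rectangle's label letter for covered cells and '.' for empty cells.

...AAAA
.BBAAAA
.BBAAAA
.BBAAAA
.BBAAAA
.BBAAAA
.BB....
.......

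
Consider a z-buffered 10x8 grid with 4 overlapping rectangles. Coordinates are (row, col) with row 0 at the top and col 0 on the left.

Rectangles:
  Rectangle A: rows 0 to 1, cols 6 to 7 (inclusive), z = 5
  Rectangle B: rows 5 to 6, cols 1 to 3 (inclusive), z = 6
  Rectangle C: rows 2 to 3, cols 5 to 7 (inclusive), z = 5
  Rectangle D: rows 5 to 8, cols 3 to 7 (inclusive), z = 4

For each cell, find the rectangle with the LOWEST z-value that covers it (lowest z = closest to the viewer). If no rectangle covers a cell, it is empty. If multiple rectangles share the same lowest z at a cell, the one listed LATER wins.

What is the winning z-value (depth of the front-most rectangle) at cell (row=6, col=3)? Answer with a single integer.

Answer: 4

Derivation:
Check cell (6,3):
  A: rows 0-1 cols 6-7 -> outside (row miss)
  B: rows 5-6 cols 1-3 z=6 -> covers; best now B (z=6)
  C: rows 2-3 cols 5-7 -> outside (row miss)
  D: rows 5-8 cols 3-7 z=4 -> covers; best now D (z=4)
Winner: D at z=4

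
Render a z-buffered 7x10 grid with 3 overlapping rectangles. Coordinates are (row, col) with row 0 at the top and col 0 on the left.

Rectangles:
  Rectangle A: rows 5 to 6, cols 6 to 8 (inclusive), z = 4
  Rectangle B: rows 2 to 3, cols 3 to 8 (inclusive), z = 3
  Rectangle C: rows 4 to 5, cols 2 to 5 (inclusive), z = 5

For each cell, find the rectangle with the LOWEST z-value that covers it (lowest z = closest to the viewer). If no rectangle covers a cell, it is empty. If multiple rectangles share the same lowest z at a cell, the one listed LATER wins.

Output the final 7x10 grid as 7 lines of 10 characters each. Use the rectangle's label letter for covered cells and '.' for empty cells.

..........
..........
...BBBBBB.
...BBBBBB.
..CCCC....
..CCCCAAA.
......AAA.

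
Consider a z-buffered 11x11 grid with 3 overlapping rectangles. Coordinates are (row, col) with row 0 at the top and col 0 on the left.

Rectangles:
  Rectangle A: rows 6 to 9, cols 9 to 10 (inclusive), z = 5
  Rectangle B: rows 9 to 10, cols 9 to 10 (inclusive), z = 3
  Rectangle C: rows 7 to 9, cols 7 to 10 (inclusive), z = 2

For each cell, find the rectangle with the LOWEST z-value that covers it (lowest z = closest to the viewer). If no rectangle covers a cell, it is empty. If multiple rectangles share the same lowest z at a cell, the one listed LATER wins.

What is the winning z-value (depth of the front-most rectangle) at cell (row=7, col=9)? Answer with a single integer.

Answer: 2

Derivation:
Check cell (7,9):
  A: rows 6-9 cols 9-10 z=5 -> covers; best now A (z=5)
  B: rows 9-10 cols 9-10 -> outside (row miss)
  C: rows 7-9 cols 7-10 z=2 -> covers; best now C (z=2)
Winner: C at z=2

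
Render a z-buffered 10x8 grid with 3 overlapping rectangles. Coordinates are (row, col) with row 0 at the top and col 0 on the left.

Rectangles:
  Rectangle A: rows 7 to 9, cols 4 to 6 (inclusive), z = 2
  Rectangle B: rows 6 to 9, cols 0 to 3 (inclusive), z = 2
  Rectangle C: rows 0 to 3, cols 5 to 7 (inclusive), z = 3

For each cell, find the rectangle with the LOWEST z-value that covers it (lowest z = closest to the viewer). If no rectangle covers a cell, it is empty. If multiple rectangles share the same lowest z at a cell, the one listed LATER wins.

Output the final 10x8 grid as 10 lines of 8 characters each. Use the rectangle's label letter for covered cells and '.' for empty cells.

.....CCC
.....CCC
.....CCC
.....CCC
........
........
BBBB....
BBBBAAA.
BBBBAAA.
BBBBAAA.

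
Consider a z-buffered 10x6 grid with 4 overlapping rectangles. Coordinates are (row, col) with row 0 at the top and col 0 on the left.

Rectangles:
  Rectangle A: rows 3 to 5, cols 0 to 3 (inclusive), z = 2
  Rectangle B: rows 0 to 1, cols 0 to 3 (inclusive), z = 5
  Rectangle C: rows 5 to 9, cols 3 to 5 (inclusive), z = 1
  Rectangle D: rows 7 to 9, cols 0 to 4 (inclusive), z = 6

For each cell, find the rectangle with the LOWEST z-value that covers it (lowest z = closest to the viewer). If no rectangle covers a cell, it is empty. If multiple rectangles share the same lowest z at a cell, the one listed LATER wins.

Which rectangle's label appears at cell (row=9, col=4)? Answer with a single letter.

Answer: C

Derivation:
Check cell (9,4):
  A: rows 3-5 cols 0-3 -> outside (row miss)
  B: rows 0-1 cols 0-3 -> outside (row miss)
  C: rows 5-9 cols 3-5 z=1 -> covers; best now C (z=1)
  D: rows 7-9 cols 0-4 z=6 -> covers; best now C (z=1)
Winner: C at z=1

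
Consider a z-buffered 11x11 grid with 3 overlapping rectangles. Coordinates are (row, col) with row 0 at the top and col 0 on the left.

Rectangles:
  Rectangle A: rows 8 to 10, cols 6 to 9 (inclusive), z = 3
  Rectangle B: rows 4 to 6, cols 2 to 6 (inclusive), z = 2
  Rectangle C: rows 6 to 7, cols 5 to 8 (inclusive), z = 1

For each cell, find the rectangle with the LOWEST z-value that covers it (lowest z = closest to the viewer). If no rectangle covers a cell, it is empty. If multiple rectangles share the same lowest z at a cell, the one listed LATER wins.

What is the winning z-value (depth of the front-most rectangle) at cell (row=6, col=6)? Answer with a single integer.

Check cell (6,6):
  A: rows 8-10 cols 6-9 -> outside (row miss)
  B: rows 4-6 cols 2-6 z=2 -> covers; best now B (z=2)
  C: rows 6-7 cols 5-8 z=1 -> covers; best now C (z=1)
Winner: C at z=1

Answer: 1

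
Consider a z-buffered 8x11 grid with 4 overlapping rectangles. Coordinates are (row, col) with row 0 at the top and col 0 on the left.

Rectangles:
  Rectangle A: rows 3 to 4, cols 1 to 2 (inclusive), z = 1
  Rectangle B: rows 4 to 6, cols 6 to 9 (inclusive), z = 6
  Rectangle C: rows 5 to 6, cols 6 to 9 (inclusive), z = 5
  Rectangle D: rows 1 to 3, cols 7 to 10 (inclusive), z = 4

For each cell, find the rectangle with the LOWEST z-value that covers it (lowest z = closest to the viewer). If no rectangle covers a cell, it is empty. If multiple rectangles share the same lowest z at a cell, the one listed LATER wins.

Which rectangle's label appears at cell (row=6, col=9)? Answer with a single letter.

Check cell (6,9):
  A: rows 3-4 cols 1-2 -> outside (row miss)
  B: rows 4-6 cols 6-9 z=6 -> covers; best now B (z=6)
  C: rows 5-6 cols 6-9 z=5 -> covers; best now C (z=5)
  D: rows 1-3 cols 7-10 -> outside (row miss)
Winner: C at z=5

Answer: C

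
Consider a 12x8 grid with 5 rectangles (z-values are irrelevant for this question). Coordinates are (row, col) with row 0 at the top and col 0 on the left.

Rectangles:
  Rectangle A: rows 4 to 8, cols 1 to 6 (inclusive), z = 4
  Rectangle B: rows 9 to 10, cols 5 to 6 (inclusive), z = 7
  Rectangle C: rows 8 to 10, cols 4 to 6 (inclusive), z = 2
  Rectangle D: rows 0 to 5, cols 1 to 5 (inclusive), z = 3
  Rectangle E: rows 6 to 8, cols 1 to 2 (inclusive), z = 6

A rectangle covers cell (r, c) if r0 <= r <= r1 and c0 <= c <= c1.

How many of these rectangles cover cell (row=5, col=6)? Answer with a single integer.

Answer: 1

Derivation:
Check cell (5,6):
  A: rows 4-8 cols 1-6 -> covers
  B: rows 9-10 cols 5-6 -> outside (row miss)
  C: rows 8-10 cols 4-6 -> outside (row miss)
  D: rows 0-5 cols 1-5 -> outside (col miss)
  E: rows 6-8 cols 1-2 -> outside (row miss)
Count covering = 1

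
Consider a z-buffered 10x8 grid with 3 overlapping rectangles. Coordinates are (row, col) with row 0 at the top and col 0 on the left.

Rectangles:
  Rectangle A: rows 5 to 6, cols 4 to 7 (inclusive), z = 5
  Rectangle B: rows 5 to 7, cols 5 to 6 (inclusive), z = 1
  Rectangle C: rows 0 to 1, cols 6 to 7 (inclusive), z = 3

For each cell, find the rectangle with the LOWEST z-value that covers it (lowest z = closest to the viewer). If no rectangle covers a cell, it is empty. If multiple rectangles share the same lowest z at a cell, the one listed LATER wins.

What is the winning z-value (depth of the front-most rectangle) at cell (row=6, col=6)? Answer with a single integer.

Answer: 1

Derivation:
Check cell (6,6):
  A: rows 5-6 cols 4-7 z=5 -> covers; best now A (z=5)
  B: rows 5-7 cols 5-6 z=1 -> covers; best now B (z=1)
  C: rows 0-1 cols 6-7 -> outside (row miss)
Winner: B at z=1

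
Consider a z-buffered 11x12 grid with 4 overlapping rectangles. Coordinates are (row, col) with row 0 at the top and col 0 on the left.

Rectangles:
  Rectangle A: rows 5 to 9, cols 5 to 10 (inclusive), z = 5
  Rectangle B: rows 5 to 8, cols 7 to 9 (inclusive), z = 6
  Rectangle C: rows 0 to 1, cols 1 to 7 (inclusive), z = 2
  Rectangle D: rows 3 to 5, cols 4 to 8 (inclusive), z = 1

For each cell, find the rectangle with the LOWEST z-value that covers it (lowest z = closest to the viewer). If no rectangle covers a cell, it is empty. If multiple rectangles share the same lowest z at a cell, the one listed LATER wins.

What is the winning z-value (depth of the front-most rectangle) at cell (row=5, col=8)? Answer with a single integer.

Check cell (5,8):
  A: rows 5-9 cols 5-10 z=5 -> covers; best now A (z=5)
  B: rows 5-8 cols 7-9 z=6 -> covers; best now A (z=5)
  C: rows 0-1 cols 1-7 -> outside (row miss)
  D: rows 3-5 cols 4-8 z=1 -> covers; best now D (z=1)
Winner: D at z=1

Answer: 1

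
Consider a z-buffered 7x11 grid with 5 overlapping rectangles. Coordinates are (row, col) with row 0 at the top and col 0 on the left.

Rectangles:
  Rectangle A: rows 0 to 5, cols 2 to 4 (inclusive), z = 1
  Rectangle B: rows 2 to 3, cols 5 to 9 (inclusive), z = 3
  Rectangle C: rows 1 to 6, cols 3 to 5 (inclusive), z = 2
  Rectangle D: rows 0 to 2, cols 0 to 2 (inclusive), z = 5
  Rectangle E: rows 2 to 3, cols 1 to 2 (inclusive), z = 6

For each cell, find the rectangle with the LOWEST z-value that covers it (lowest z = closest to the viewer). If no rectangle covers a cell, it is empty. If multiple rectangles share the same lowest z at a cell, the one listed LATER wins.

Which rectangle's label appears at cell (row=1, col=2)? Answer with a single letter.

Answer: A

Derivation:
Check cell (1,2):
  A: rows 0-5 cols 2-4 z=1 -> covers; best now A (z=1)
  B: rows 2-3 cols 5-9 -> outside (row miss)
  C: rows 1-6 cols 3-5 -> outside (col miss)
  D: rows 0-2 cols 0-2 z=5 -> covers; best now A (z=1)
  E: rows 2-3 cols 1-2 -> outside (row miss)
Winner: A at z=1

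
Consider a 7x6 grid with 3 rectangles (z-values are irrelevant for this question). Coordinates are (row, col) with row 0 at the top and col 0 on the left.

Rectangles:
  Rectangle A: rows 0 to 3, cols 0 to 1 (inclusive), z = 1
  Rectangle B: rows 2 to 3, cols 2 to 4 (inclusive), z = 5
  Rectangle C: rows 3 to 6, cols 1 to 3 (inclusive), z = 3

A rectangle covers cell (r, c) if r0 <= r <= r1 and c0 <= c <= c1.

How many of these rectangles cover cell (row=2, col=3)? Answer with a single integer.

Check cell (2,3):
  A: rows 0-3 cols 0-1 -> outside (col miss)
  B: rows 2-3 cols 2-4 -> covers
  C: rows 3-6 cols 1-3 -> outside (row miss)
Count covering = 1

Answer: 1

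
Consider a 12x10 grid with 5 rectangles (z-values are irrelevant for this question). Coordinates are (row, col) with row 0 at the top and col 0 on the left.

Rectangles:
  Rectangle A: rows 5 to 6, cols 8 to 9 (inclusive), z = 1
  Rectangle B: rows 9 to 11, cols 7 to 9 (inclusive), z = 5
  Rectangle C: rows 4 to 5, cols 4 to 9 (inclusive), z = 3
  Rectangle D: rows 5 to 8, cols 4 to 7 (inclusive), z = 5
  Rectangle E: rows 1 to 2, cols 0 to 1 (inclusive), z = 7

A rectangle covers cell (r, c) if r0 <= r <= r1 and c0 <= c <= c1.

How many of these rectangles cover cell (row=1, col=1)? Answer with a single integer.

Answer: 1

Derivation:
Check cell (1,1):
  A: rows 5-6 cols 8-9 -> outside (row miss)
  B: rows 9-11 cols 7-9 -> outside (row miss)
  C: rows 4-5 cols 4-9 -> outside (row miss)
  D: rows 5-8 cols 4-7 -> outside (row miss)
  E: rows 1-2 cols 0-1 -> covers
Count covering = 1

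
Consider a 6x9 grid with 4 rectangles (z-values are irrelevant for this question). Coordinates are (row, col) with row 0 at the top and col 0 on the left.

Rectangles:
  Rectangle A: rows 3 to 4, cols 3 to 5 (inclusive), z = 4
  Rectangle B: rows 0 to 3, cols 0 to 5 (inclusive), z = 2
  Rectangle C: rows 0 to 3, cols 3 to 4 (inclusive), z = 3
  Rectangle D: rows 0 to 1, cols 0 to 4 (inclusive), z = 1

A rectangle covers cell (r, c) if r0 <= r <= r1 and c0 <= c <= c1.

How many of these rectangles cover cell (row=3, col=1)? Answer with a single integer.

Check cell (3,1):
  A: rows 3-4 cols 3-5 -> outside (col miss)
  B: rows 0-3 cols 0-5 -> covers
  C: rows 0-3 cols 3-4 -> outside (col miss)
  D: rows 0-1 cols 0-4 -> outside (row miss)
Count covering = 1

Answer: 1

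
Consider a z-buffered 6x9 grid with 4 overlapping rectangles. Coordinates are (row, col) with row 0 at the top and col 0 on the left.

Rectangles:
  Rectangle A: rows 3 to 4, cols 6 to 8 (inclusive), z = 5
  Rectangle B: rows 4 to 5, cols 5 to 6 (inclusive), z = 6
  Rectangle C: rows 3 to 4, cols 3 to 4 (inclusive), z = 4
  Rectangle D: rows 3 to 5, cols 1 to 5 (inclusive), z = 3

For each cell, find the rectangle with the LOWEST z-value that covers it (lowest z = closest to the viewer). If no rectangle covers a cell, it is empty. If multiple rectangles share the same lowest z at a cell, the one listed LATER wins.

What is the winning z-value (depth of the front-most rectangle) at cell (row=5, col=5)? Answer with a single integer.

Check cell (5,5):
  A: rows 3-4 cols 6-8 -> outside (row miss)
  B: rows 4-5 cols 5-6 z=6 -> covers; best now B (z=6)
  C: rows 3-4 cols 3-4 -> outside (row miss)
  D: rows 3-5 cols 1-5 z=3 -> covers; best now D (z=3)
Winner: D at z=3

Answer: 3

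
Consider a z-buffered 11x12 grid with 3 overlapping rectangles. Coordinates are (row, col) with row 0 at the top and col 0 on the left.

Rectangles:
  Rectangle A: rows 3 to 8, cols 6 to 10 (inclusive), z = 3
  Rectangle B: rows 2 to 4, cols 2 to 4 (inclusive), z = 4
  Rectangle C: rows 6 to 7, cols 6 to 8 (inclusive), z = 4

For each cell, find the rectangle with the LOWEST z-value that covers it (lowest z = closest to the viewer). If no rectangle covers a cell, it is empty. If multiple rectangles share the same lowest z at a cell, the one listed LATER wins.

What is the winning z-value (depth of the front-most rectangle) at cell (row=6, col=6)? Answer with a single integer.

Check cell (6,6):
  A: rows 3-8 cols 6-10 z=3 -> covers; best now A (z=3)
  B: rows 2-4 cols 2-4 -> outside (row miss)
  C: rows 6-7 cols 6-8 z=4 -> covers; best now A (z=3)
Winner: A at z=3

Answer: 3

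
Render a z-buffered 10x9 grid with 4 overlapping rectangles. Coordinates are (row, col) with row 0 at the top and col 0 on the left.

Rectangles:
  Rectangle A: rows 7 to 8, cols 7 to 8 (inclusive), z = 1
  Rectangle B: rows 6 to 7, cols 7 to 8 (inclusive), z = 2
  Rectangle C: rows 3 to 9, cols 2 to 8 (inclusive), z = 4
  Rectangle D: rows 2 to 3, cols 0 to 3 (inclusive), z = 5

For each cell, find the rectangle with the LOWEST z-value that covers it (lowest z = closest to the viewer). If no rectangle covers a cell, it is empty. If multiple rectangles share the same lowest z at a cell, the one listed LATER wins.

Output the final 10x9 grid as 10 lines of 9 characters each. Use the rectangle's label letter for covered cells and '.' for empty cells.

.........
.........
DDDD.....
DDCCCCCCC
..CCCCCCC
..CCCCCCC
..CCCCCBB
..CCCCCAA
..CCCCCAA
..CCCCCCC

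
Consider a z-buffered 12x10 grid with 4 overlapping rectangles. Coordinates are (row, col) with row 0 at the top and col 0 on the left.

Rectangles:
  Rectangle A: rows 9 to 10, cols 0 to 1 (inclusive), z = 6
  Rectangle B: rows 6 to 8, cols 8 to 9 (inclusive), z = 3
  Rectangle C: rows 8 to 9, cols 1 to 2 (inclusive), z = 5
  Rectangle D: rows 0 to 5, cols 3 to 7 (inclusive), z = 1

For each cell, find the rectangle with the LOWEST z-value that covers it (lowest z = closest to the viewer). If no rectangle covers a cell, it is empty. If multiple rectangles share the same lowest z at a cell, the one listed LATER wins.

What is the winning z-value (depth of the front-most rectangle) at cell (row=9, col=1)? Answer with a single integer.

Check cell (9,1):
  A: rows 9-10 cols 0-1 z=6 -> covers; best now A (z=6)
  B: rows 6-8 cols 8-9 -> outside (row miss)
  C: rows 8-9 cols 1-2 z=5 -> covers; best now C (z=5)
  D: rows 0-5 cols 3-7 -> outside (row miss)
Winner: C at z=5

Answer: 5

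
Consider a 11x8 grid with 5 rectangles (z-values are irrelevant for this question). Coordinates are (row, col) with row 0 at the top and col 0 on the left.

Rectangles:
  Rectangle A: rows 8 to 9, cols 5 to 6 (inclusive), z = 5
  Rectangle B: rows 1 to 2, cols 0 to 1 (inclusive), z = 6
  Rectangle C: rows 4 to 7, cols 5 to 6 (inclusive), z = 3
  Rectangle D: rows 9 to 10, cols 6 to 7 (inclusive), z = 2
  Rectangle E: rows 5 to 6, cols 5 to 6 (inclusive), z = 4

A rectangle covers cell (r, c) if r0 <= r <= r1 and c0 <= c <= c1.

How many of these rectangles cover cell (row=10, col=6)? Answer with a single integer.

Check cell (10,6):
  A: rows 8-9 cols 5-6 -> outside (row miss)
  B: rows 1-2 cols 0-1 -> outside (row miss)
  C: rows 4-7 cols 5-6 -> outside (row miss)
  D: rows 9-10 cols 6-7 -> covers
  E: rows 5-6 cols 5-6 -> outside (row miss)
Count covering = 1

Answer: 1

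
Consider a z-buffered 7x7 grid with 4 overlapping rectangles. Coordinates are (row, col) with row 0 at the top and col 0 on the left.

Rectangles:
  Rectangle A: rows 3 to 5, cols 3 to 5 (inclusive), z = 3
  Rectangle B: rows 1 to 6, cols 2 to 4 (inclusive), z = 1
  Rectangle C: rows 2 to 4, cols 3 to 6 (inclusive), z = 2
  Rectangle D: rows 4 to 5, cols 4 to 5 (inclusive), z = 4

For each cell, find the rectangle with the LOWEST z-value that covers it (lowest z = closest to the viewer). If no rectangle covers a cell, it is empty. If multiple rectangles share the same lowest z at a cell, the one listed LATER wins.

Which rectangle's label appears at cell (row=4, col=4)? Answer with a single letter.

Check cell (4,4):
  A: rows 3-5 cols 3-5 z=3 -> covers; best now A (z=3)
  B: rows 1-6 cols 2-4 z=1 -> covers; best now B (z=1)
  C: rows 2-4 cols 3-6 z=2 -> covers; best now B (z=1)
  D: rows 4-5 cols 4-5 z=4 -> covers; best now B (z=1)
Winner: B at z=1

Answer: B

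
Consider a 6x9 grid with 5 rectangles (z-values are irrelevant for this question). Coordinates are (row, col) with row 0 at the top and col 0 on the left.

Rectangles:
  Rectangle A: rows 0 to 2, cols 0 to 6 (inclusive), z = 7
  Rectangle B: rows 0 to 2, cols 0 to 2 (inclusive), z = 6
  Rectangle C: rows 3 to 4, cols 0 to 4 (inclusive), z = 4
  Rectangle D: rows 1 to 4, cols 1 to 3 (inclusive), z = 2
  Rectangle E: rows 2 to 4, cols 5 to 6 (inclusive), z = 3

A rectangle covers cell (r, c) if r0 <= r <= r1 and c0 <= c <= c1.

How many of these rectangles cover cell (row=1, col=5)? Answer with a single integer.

Answer: 1

Derivation:
Check cell (1,5):
  A: rows 0-2 cols 0-6 -> covers
  B: rows 0-2 cols 0-2 -> outside (col miss)
  C: rows 3-4 cols 0-4 -> outside (row miss)
  D: rows 1-4 cols 1-3 -> outside (col miss)
  E: rows 2-4 cols 5-6 -> outside (row miss)
Count covering = 1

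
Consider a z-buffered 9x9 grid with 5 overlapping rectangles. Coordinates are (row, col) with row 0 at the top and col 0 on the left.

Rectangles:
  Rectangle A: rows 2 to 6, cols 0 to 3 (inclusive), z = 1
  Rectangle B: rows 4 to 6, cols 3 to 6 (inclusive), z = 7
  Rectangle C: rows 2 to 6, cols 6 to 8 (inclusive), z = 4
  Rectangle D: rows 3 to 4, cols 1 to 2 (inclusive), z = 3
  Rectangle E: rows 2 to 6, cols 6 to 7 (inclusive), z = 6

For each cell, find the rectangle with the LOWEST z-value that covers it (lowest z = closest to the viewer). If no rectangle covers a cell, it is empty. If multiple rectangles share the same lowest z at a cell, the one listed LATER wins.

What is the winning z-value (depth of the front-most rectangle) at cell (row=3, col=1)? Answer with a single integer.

Answer: 1

Derivation:
Check cell (3,1):
  A: rows 2-6 cols 0-3 z=1 -> covers; best now A (z=1)
  B: rows 4-6 cols 3-6 -> outside (row miss)
  C: rows 2-6 cols 6-8 -> outside (col miss)
  D: rows 3-4 cols 1-2 z=3 -> covers; best now A (z=1)
  E: rows 2-6 cols 6-7 -> outside (col miss)
Winner: A at z=1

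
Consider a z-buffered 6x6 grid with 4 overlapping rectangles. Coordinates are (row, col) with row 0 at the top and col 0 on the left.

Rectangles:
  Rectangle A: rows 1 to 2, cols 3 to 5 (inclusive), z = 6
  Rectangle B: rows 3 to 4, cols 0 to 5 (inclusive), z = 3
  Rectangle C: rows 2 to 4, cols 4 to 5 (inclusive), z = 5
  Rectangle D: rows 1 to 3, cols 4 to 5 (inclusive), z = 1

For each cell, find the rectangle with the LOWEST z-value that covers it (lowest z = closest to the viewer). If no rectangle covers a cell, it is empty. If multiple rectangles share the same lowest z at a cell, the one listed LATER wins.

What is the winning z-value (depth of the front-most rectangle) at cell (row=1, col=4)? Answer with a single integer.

Answer: 1

Derivation:
Check cell (1,4):
  A: rows 1-2 cols 3-5 z=6 -> covers; best now A (z=6)
  B: rows 3-4 cols 0-5 -> outside (row miss)
  C: rows 2-4 cols 4-5 -> outside (row miss)
  D: rows 1-3 cols 4-5 z=1 -> covers; best now D (z=1)
Winner: D at z=1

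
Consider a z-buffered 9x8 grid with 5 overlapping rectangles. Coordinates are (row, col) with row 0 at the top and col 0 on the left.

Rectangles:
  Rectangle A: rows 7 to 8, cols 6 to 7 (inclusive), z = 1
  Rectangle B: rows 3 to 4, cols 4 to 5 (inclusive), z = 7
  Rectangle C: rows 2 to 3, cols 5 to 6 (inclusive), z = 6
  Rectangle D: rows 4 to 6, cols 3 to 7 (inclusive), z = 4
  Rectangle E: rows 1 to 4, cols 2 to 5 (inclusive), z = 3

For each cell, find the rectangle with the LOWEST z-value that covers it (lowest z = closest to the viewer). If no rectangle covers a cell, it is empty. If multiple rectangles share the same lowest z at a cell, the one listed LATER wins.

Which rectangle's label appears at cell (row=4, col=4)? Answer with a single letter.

Answer: E

Derivation:
Check cell (4,4):
  A: rows 7-8 cols 6-7 -> outside (row miss)
  B: rows 3-4 cols 4-5 z=7 -> covers; best now B (z=7)
  C: rows 2-3 cols 5-6 -> outside (row miss)
  D: rows 4-6 cols 3-7 z=4 -> covers; best now D (z=4)
  E: rows 1-4 cols 2-5 z=3 -> covers; best now E (z=3)
Winner: E at z=3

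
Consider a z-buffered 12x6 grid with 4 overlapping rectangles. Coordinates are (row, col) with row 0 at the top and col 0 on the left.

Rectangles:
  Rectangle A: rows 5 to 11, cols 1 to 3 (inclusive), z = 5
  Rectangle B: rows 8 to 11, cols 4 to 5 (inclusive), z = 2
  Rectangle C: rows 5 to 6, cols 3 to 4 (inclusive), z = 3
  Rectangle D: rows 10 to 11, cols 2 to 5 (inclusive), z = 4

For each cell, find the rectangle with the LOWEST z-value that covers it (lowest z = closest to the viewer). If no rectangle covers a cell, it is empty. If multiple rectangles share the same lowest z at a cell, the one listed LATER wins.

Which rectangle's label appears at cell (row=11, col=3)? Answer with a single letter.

Check cell (11,3):
  A: rows 5-11 cols 1-3 z=5 -> covers; best now A (z=5)
  B: rows 8-11 cols 4-5 -> outside (col miss)
  C: rows 5-6 cols 3-4 -> outside (row miss)
  D: rows 10-11 cols 2-5 z=4 -> covers; best now D (z=4)
Winner: D at z=4

Answer: D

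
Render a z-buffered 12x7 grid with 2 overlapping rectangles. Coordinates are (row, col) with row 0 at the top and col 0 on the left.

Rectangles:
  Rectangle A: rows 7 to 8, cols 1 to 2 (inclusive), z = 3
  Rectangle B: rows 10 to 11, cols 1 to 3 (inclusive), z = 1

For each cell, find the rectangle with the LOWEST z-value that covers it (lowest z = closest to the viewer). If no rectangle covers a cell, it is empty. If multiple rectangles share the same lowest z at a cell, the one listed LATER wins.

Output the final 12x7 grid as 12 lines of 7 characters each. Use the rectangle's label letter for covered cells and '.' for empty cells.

.......
.......
.......
.......
.......
.......
.......
.AA....
.AA....
.......
.BBB...
.BBB...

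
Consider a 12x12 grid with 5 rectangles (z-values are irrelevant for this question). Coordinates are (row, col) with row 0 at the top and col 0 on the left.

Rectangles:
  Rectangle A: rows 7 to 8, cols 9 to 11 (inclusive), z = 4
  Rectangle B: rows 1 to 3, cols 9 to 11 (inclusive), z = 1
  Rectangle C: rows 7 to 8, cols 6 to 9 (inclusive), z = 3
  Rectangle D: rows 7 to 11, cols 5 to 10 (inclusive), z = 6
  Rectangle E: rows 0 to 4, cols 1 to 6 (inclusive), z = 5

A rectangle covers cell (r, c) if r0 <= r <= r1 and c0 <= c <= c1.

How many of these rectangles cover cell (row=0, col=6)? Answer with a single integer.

Check cell (0,6):
  A: rows 7-8 cols 9-11 -> outside (row miss)
  B: rows 1-3 cols 9-11 -> outside (row miss)
  C: rows 7-8 cols 6-9 -> outside (row miss)
  D: rows 7-11 cols 5-10 -> outside (row miss)
  E: rows 0-4 cols 1-6 -> covers
Count covering = 1

Answer: 1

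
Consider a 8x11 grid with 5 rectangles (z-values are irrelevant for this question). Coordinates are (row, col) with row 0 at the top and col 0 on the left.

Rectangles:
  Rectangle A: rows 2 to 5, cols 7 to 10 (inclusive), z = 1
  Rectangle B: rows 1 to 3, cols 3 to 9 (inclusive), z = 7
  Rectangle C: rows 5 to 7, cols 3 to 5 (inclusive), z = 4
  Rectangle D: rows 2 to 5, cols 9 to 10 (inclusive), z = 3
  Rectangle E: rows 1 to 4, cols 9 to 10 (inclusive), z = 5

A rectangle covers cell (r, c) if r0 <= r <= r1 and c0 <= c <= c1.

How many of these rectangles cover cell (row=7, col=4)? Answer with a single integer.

Check cell (7,4):
  A: rows 2-5 cols 7-10 -> outside (row miss)
  B: rows 1-3 cols 3-9 -> outside (row miss)
  C: rows 5-7 cols 3-5 -> covers
  D: rows 2-5 cols 9-10 -> outside (row miss)
  E: rows 1-4 cols 9-10 -> outside (row miss)
Count covering = 1

Answer: 1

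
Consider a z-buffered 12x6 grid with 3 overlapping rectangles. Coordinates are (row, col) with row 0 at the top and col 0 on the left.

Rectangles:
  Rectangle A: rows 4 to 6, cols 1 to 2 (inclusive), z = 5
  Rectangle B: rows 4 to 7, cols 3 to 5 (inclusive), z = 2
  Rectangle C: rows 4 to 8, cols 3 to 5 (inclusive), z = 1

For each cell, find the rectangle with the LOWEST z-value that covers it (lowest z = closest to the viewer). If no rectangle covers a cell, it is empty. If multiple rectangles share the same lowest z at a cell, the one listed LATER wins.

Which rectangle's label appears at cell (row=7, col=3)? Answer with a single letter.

Check cell (7,3):
  A: rows 4-6 cols 1-2 -> outside (row miss)
  B: rows 4-7 cols 3-5 z=2 -> covers; best now B (z=2)
  C: rows 4-8 cols 3-5 z=1 -> covers; best now C (z=1)
Winner: C at z=1

Answer: C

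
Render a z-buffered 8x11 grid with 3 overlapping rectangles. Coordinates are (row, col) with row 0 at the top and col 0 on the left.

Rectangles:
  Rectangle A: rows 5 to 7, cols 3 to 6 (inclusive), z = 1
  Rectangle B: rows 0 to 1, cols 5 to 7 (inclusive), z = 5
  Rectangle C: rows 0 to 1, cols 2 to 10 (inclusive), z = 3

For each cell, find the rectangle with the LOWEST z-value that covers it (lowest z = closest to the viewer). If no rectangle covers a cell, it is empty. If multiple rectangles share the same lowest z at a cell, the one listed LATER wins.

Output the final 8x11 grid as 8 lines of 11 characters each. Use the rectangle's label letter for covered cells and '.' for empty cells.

..CCCCCCCCC
..CCCCCCCCC
...........
...........
...........
...AAAA....
...AAAA....
...AAAA....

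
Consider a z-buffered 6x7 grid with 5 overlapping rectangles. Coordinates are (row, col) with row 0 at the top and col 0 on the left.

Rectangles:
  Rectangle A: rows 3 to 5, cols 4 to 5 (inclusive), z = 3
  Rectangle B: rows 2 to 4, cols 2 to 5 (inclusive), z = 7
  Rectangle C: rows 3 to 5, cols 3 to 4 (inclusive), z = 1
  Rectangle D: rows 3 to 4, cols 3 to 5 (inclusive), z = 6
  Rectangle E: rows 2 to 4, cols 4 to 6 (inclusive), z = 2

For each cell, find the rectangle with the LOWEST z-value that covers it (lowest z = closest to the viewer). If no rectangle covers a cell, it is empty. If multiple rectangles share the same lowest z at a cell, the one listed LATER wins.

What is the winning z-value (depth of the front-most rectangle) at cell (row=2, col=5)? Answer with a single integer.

Answer: 2

Derivation:
Check cell (2,5):
  A: rows 3-5 cols 4-5 -> outside (row miss)
  B: rows 2-4 cols 2-5 z=7 -> covers; best now B (z=7)
  C: rows 3-5 cols 3-4 -> outside (row miss)
  D: rows 3-4 cols 3-5 -> outside (row miss)
  E: rows 2-4 cols 4-6 z=2 -> covers; best now E (z=2)
Winner: E at z=2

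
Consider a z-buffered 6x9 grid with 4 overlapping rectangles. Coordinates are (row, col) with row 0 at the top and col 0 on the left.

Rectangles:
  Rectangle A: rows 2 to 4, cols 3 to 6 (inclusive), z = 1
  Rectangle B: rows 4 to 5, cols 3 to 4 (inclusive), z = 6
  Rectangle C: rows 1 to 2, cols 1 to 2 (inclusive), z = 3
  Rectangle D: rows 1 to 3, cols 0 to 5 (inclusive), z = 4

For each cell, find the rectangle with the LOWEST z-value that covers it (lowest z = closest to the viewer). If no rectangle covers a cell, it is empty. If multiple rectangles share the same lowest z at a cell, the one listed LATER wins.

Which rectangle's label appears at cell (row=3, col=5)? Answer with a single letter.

Check cell (3,5):
  A: rows 2-4 cols 3-6 z=1 -> covers; best now A (z=1)
  B: rows 4-5 cols 3-4 -> outside (row miss)
  C: rows 1-2 cols 1-2 -> outside (row miss)
  D: rows 1-3 cols 0-5 z=4 -> covers; best now A (z=1)
Winner: A at z=1

Answer: A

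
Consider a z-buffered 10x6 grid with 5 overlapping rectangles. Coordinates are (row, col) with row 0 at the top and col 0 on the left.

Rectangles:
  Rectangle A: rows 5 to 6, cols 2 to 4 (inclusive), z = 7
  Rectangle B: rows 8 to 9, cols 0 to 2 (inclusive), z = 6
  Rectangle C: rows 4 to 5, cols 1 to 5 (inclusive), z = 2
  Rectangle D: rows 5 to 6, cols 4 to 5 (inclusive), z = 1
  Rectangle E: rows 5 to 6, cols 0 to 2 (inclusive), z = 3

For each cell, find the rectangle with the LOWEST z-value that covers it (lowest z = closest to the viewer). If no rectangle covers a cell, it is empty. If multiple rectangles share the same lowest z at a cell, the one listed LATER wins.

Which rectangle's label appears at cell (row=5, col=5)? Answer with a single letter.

Answer: D

Derivation:
Check cell (5,5):
  A: rows 5-6 cols 2-4 -> outside (col miss)
  B: rows 8-9 cols 0-2 -> outside (row miss)
  C: rows 4-5 cols 1-5 z=2 -> covers; best now C (z=2)
  D: rows 5-6 cols 4-5 z=1 -> covers; best now D (z=1)
  E: rows 5-6 cols 0-2 -> outside (col miss)
Winner: D at z=1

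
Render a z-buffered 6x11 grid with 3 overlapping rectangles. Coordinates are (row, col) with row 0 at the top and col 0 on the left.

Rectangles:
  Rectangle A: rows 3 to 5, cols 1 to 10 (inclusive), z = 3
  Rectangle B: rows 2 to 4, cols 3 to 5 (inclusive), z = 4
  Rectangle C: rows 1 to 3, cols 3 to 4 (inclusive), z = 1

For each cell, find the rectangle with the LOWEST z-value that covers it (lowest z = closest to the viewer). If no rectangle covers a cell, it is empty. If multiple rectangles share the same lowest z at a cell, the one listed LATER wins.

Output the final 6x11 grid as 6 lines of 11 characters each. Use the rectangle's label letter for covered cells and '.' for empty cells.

...........
...CC......
...CCB.....
.AACCAAAAAA
.AAAAAAAAAA
.AAAAAAAAAA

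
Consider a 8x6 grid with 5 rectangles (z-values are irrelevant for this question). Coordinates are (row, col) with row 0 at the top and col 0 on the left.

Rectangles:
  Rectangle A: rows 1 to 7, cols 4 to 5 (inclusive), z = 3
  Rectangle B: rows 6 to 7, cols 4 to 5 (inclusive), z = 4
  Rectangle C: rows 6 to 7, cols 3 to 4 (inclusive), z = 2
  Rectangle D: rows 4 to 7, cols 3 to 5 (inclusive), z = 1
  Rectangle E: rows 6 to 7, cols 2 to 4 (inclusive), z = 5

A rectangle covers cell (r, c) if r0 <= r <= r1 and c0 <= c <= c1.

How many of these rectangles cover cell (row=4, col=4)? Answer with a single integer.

Check cell (4,4):
  A: rows 1-7 cols 4-5 -> covers
  B: rows 6-7 cols 4-5 -> outside (row miss)
  C: rows 6-7 cols 3-4 -> outside (row miss)
  D: rows 4-7 cols 3-5 -> covers
  E: rows 6-7 cols 2-4 -> outside (row miss)
Count covering = 2

Answer: 2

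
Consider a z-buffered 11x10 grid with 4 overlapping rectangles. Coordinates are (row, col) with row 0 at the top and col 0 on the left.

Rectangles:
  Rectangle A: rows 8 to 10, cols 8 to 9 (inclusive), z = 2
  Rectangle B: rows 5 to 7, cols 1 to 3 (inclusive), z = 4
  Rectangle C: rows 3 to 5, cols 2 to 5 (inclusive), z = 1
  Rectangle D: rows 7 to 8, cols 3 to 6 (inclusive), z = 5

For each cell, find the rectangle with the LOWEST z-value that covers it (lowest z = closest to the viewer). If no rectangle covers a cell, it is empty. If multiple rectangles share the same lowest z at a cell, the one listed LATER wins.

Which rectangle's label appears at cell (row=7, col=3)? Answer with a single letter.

Check cell (7,3):
  A: rows 8-10 cols 8-9 -> outside (row miss)
  B: rows 5-7 cols 1-3 z=4 -> covers; best now B (z=4)
  C: rows 3-5 cols 2-5 -> outside (row miss)
  D: rows 7-8 cols 3-6 z=5 -> covers; best now B (z=4)
Winner: B at z=4

Answer: B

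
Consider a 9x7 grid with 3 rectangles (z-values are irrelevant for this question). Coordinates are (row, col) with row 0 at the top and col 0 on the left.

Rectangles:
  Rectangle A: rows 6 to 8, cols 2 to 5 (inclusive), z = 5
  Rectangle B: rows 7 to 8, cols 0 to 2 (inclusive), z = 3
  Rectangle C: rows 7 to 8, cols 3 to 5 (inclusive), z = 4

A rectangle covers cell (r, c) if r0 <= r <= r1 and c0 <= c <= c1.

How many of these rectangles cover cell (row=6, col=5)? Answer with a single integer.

Answer: 1

Derivation:
Check cell (6,5):
  A: rows 6-8 cols 2-5 -> covers
  B: rows 7-8 cols 0-2 -> outside (row miss)
  C: rows 7-8 cols 3-5 -> outside (row miss)
Count covering = 1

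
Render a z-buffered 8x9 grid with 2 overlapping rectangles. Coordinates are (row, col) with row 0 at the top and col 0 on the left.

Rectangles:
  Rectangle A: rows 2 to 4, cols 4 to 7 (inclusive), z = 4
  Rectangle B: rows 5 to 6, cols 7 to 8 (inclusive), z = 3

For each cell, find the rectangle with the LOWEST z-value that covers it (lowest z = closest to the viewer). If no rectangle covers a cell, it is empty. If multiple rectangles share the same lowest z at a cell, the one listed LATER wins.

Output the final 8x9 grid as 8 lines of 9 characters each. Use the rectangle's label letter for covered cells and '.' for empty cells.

.........
.........
....AAAA.
....AAAA.
....AAAA.
.......BB
.......BB
.........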